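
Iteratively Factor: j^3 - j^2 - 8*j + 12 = (j + 3)*(j^2 - 4*j + 4) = (j - 2)*(j + 3)*(j - 2)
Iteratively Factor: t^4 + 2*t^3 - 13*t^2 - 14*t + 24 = (t + 4)*(t^3 - 2*t^2 - 5*t + 6) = (t + 2)*(t + 4)*(t^2 - 4*t + 3) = (t - 1)*(t + 2)*(t + 4)*(t - 3)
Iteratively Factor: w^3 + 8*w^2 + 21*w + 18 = (w + 3)*(w^2 + 5*w + 6) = (w + 2)*(w + 3)*(w + 3)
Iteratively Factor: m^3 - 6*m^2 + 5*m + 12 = (m - 3)*(m^2 - 3*m - 4) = (m - 3)*(m + 1)*(m - 4)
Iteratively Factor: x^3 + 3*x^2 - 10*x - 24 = (x + 4)*(x^2 - x - 6) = (x + 2)*(x + 4)*(x - 3)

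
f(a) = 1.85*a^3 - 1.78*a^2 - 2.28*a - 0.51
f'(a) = 5.55*a^2 - 3.56*a - 2.28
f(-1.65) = -9.90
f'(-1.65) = 18.70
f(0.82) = -2.56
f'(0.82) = -1.47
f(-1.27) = -4.27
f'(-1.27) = 11.19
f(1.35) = -2.28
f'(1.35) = 3.03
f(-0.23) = -0.10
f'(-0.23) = -1.17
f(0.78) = -2.49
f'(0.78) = -1.68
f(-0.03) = -0.44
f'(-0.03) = -2.17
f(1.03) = -2.73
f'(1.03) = -0.06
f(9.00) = 1183.44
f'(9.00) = 415.23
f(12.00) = 2912.61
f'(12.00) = 754.20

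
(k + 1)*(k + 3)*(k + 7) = k^3 + 11*k^2 + 31*k + 21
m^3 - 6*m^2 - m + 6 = (m - 6)*(m - 1)*(m + 1)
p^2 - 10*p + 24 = (p - 6)*(p - 4)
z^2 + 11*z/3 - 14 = (z - 7/3)*(z + 6)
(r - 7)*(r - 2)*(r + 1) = r^3 - 8*r^2 + 5*r + 14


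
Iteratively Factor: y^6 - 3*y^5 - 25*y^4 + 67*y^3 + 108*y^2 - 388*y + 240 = (y + 4)*(y^5 - 7*y^4 + 3*y^3 + 55*y^2 - 112*y + 60) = (y - 1)*(y + 4)*(y^4 - 6*y^3 - 3*y^2 + 52*y - 60) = (y - 1)*(y + 3)*(y + 4)*(y^3 - 9*y^2 + 24*y - 20) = (y - 5)*(y - 1)*(y + 3)*(y + 4)*(y^2 - 4*y + 4) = (y - 5)*(y - 2)*(y - 1)*(y + 3)*(y + 4)*(y - 2)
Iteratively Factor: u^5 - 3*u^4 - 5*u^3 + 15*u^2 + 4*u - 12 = (u - 3)*(u^4 - 5*u^2 + 4) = (u - 3)*(u - 2)*(u^3 + 2*u^2 - u - 2) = (u - 3)*(u - 2)*(u + 2)*(u^2 - 1) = (u - 3)*(u - 2)*(u + 1)*(u + 2)*(u - 1)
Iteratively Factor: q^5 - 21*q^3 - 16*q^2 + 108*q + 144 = (q - 4)*(q^4 + 4*q^3 - 5*q^2 - 36*q - 36) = (q - 4)*(q + 2)*(q^3 + 2*q^2 - 9*q - 18) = (q - 4)*(q + 2)*(q + 3)*(q^2 - q - 6) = (q - 4)*(q + 2)^2*(q + 3)*(q - 3)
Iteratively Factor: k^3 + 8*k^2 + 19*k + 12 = (k + 4)*(k^2 + 4*k + 3) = (k + 3)*(k + 4)*(k + 1)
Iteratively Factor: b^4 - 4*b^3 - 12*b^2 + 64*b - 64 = (b - 2)*(b^3 - 2*b^2 - 16*b + 32) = (b - 2)^2*(b^2 - 16) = (b - 2)^2*(b + 4)*(b - 4)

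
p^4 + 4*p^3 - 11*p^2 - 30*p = p*(p - 3)*(p + 2)*(p + 5)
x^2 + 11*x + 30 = (x + 5)*(x + 6)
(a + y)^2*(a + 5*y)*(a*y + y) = a^4*y + 7*a^3*y^2 + a^3*y + 11*a^2*y^3 + 7*a^2*y^2 + 5*a*y^4 + 11*a*y^3 + 5*y^4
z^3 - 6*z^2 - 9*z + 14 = (z - 7)*(z - 1)*(z + 2)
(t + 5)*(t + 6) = t^2 + 11*t + 30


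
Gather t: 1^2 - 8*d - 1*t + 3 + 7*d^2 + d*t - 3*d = 7*d^2 - 11*d + t*(d - 1) + 4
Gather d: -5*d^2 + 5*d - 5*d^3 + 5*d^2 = -5*d^3 + 5*d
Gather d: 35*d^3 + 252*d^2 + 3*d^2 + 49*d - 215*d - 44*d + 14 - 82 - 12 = 35*d^3 + 255*d^2 - 210*d - 80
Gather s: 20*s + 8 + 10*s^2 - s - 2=10*s^2 + 19*s + 6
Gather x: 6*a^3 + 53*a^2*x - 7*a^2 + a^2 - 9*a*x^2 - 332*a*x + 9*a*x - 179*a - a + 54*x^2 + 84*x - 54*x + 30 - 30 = 6*a^3 - 6*a^2 - 180*a + x^2*(54 - 9*a) + x*(53*a^2 - 323*a + 30)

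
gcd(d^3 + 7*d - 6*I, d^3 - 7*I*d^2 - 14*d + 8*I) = d^2 - 3*I*d - 2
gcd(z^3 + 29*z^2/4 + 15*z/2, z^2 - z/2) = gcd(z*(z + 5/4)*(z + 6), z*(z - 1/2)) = z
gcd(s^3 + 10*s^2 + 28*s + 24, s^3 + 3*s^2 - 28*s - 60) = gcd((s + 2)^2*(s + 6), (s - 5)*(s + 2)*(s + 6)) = s^2 + 8*s + 12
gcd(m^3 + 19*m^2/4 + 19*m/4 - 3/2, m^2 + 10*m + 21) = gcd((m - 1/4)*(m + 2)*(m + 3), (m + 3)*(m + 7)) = m + 3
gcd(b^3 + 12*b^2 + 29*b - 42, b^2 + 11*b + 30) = b + 6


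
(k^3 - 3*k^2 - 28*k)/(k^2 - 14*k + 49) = k*(k + 4)/(k - 7)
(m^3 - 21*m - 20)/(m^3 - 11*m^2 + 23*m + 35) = (m + 4)/(m - 7)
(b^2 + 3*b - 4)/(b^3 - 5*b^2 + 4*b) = (b + 4)/(b*(b - 4))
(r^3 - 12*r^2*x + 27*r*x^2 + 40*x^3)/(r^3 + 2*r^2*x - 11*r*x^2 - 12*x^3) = (-r^2 + 13*r*x - 40*x^2)/(-r^2 - r*x + 12*x^2)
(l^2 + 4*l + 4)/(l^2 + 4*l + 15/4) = 4*(l^2 + 4*l + 4)/(4*l^2 + 16*l + 15)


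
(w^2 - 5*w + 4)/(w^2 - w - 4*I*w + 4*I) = (w - 4)/(w - 4*I)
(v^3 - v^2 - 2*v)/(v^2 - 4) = v*(v + 1)/(v + 2)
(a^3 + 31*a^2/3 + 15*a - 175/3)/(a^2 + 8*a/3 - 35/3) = (3*a^2 + 16*a - 35)/(3*a - 7)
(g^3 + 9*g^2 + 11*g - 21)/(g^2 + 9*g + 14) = (g^2 + 2*g - 3)/(g + 2)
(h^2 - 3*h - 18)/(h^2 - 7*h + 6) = (h + 3)/(h - 1)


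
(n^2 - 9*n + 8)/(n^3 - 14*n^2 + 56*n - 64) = (n - 1)/(n^2 - 6*n + 8)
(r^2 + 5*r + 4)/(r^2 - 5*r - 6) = (r + 4)/(r - 6)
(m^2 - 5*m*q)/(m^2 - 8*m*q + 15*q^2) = m/(m - 3*q)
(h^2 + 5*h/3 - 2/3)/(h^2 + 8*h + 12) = (h - 1/3)/(h + 6)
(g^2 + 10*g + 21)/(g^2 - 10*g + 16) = (g^2 + 10*g + 21)/(g^2 - 10*g + 16)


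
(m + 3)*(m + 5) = m^2 + 8*m + 15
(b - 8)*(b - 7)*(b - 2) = b^3 - 17*b^2 + 86*b - 112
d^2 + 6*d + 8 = (d + 2)*(d + 4)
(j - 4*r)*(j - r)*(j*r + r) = j^3*r - 5*j^2*r^2 + j^2*r + 4*j*r^3 - 5*j*r^2 + 4*r^3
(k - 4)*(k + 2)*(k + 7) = k^3 + 5*k^2 - 22*k - 56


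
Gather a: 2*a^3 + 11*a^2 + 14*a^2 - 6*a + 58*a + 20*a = 2*a^3 + 25*a^2 + 72*a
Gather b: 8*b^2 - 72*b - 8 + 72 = 8*b^2 - 72*b + 64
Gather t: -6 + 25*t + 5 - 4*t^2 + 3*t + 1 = -4*t^2 + 28*t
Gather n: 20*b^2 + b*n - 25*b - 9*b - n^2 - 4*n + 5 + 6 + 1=20*b^2 - 34*b - n^2 + n*(b - 4) + 12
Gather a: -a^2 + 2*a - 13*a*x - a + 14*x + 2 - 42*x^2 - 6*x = -a^2 + a*(1 - 13*x) - 42*x^2 + 8*x + 2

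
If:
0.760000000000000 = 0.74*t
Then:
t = 1.03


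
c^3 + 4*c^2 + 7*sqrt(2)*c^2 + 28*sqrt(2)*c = c*(c + 4)*(c + 7*sqrt(2))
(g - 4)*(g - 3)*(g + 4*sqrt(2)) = g^3 - 7*g^2 + 4*sqrt(2)*g^2 - 28*sqrt(2)*g + 12*g + 48*sqrt(2)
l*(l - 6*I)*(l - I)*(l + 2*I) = l^4 - 5*I*l^3 + 8*l^2 - 12*I*l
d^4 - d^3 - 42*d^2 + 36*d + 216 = (d - 6)*(d - 3)*(d + 2)*(d + 6)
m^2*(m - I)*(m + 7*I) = m^4 + 6*I*m^3 + 7*m^2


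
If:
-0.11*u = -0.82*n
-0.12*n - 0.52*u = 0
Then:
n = 0.00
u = 0.00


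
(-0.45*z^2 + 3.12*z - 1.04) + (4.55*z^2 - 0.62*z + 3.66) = 4.1*z^2 + 2.5*z + 2.62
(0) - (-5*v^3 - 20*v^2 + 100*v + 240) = 5*v^3 + 20*v^2 - 100*v - 240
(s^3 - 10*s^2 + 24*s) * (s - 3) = s^4 - 13*s^3 + 54*s^2 - 72*s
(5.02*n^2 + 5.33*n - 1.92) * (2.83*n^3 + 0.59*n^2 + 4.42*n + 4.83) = 14.2066*n^5 + 18.0457*n^4 + 19.8995*n^3 + 46.6724*n^2 + 17.2575*n - 9.2736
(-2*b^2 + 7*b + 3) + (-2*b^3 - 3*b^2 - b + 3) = -2*b^3 - 5*b^2 + 6*b + 6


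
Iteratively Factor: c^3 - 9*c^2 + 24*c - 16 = (c - 4)*(c^2 - 5*c + 4) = (c - 4)^2*(c - 1)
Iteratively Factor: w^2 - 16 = (w - 4)*(w + 4)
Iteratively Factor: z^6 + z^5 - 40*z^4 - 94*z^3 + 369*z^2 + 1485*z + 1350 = (z + 2)*(z^5 - z^4 - 38*z^3 - 18*z^2 + 405*z + 675) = (z - 5)*(z + 2)*(z^4 + 4*z^3 - 18*z^2 - 108*z - 135) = (z - 5)*(z + 2)*(z + 3)*(z^3 + z^2 - 21*z - 45) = (z - 5)*(z + 2)*(z + 3)^2*(z^2 - 2*z - 15) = (z - 5)^2*(z + 2)*(z + 3)^2*(z + 3)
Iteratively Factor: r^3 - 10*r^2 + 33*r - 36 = (r - 4)*(r^2 - 6*r + 9) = (r - 4)*(r - 3)*(r - 3)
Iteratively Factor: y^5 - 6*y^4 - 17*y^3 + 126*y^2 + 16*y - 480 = (y + 4)*(y^4 - 10*y^3 + 23*y^2 + 34*y - 120) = (y - 3)*(y + 4)*(y^3 - 7*y^2 + 2*y + 40) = (y - 5)*(y - 3)*(y + 4)*(y^2 - 2*y - 8) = (y - 5)*(y - 4)*(y - 3)*(y + 4)*(y + 2)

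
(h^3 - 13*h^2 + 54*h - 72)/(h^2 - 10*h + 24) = h - 3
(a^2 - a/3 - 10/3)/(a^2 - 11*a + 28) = (3*a^2 - a - 10)/(3*(a^2 - 11*a + 28))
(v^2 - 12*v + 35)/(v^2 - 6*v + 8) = (v^2 - 12*v + 35)/(v^2 - 6*v + 8)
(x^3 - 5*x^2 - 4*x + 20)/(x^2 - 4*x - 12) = (x^2 - 7*x + 10)/(x - 6)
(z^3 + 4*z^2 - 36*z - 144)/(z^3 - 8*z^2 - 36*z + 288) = (z + 4)/(z - 8)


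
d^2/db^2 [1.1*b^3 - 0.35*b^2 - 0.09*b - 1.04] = 6.6*b - 0.7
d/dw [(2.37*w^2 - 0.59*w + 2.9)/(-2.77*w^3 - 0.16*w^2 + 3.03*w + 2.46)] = (6.5649*w^4 - 3.2686*w^3 + 31.1857*w^2 + 12.5884*w - 10.2384)/(7.6729*w^6 + 0.8864*w^5 - 16.7606*w^4 - 14.598*w^3 + 8.3937*w^2 + 14.9076*w + 6.0516)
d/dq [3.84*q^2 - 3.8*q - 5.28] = 7.68*q - 3.8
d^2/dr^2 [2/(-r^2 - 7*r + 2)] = 4*(r^2 + 7*r - (2*r + 7)^2 - 2)/(r^2 + 7*r - 2)^3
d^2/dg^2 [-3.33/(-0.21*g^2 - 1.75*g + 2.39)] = (-0.293706*g^2 - 2.44755*g + 3.33*(0.42*g + 1.75)*(0.84*g + 3.5) + 3.342654)/(0.21*g^2 + 1.75*g - 2.39)^3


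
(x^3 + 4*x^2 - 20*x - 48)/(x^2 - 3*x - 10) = (x^2 + 2*x - 24)/(x - 5)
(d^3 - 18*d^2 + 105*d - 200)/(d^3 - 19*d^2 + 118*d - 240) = (d - 5)/(d - 6)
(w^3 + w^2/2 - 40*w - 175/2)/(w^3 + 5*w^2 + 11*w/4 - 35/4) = 2*(w^2 - 2*w - 35)/(2*w^2 + 5*w - 7)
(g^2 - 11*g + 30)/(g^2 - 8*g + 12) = (g - 5)/(g - 2)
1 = 1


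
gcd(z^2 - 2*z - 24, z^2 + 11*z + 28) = z + 4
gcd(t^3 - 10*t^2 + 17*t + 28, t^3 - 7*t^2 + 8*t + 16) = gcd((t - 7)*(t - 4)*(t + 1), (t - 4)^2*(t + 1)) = t^2 - 3*t - 4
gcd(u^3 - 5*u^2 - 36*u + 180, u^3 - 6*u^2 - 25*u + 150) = u^2 - 11*u + 30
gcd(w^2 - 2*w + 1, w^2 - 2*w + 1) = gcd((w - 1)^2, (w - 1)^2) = w^2 - 2*w + 1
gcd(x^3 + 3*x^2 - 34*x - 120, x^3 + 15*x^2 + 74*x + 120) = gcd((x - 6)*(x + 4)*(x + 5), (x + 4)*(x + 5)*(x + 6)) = x^2 + 9*x + 20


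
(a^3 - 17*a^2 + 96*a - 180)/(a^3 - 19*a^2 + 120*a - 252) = (a - 5)/(a - 7)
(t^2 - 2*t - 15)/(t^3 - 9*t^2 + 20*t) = (t + 3)/(t*(t - 4))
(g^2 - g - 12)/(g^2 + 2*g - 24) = (g + 3)/(g + 6)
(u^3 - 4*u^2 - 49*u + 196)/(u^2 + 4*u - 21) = (u^2 - 11*u + 28)/(u - 3)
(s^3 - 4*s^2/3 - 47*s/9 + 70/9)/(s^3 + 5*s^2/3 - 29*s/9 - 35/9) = (s - 2)/(s + 1)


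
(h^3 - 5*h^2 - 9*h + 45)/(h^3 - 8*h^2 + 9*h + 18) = (h^2 - 2*h - 15)/(h^2 - 5*h - 6)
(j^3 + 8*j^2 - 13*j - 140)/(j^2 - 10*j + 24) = (j^2 + 12*j + 35)/(j - 6)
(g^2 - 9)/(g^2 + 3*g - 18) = (g + 3)/(g + 6)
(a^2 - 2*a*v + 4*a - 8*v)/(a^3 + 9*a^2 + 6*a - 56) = (a - 2*v)/(a^2 + 5*a - 14)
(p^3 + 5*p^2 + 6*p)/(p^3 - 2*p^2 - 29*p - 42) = p/(p - 7)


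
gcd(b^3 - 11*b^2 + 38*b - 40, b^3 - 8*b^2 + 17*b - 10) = b^2 - 7*b + 10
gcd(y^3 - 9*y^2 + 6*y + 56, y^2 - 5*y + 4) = y - 4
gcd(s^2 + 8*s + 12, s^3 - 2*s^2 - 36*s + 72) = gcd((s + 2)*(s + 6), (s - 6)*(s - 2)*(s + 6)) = s + 6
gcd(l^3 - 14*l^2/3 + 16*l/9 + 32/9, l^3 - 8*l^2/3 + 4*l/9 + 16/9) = l^2 - 2*l/3 - 8/9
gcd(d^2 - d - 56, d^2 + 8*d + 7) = d + 7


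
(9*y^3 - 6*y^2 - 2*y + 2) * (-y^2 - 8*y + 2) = -9*y^5 - 66*y^4 + 68*y^3 + 2*y^2 - 20*y + 4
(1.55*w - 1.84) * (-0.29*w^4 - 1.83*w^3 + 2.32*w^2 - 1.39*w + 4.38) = -0.4495*w^5 - 2.3029*w^4 + 6.9632*w^3 - 6.4233*w^2 + 9.3466*w - 8.0592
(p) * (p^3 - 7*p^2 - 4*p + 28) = p^4 - 7*p^3 - 4*p^2 + 28*p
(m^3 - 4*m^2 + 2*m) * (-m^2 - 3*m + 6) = -m^5 + m^4 + 16*m^3 - 30*m^2 + 12*m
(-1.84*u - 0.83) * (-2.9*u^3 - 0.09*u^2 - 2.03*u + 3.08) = 5.336*u^4 + 2.5726*u^3 + 3.8099*u^2 - 3.9823*u - 2.5564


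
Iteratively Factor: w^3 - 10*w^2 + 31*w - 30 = (w - 5)*(w^2 - 5*w + 6) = (w - 5)*(w - 3)*(w - 2)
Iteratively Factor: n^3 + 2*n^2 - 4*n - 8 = (n + 2)*(n^2 - 4) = (n + 2)^2*(n - 2)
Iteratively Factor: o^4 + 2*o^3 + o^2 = (o + 1)*(o^3 + o^2) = o*(o + 1)*(o^2 + o) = o^2*(o + 1)*(o + 1)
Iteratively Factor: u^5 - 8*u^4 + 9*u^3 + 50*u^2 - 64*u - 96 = (u - 3)*(u^4 - 5*u^3 - 6*u^2 + 32*u + 32) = (u - 4)*(u - 3)*(u^3 - u^2 - 10*u - 8) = (u - 4)^2*(u - 3)*(u^2 + 3*u + 2) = (u - 4)^2*(u - 3)*(u + 2)*(u + 1)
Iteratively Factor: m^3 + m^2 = (m)*(m^2 + m) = m*(m + 1)*(m)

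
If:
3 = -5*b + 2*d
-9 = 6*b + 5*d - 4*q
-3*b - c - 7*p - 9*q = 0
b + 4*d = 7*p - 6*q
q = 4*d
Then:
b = -15/43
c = -1668/43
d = 27/43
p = 741/301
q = 108/43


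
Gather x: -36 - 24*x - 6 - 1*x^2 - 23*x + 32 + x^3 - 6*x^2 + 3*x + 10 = x^3 - 7*x^2 - 44*x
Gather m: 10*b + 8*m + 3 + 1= 10*b + 8*m + 4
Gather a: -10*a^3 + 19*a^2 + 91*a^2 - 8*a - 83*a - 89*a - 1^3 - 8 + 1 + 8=-10*a^3 + 110*a^2 - 180*a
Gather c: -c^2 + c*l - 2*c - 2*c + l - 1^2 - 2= -c^2 + c*(l - 4) + l - 3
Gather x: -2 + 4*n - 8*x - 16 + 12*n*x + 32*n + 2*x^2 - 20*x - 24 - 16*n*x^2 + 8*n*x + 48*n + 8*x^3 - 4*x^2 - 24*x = 84*n + 8*x^3 + x^2*(-16*n - 2) + x*(20*n - 52) - 42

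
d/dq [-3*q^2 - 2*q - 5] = -6*q - 2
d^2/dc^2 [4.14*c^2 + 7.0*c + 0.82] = 8.28000000000000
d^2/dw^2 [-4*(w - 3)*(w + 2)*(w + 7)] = -24*w - 48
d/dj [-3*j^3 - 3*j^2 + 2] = 3*j*(-3*j - 2)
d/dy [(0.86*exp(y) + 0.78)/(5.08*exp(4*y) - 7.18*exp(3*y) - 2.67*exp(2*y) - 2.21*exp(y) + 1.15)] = (-13.1064*exp(4*y) - 3.5*exp(3*y) + 19.0974*exp(2*y) + 4.1652*exp(y) + 2.7128)*exp(y)/(25.8064*exp(8*y) - 72.9488*exp(7*y) + 24.4252*exp(6*y) + 15.8876*exp(5*y) + 50.5485*exp(4*y) - 4.7126*exp(3*y) - 1.2569*exp(2*y) - 5.083*exp(y) + 1.3225)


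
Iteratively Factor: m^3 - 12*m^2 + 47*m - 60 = (m - 4)*(m^2 - 8*m + 15) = (m - 4)*(m - 3)*(m - 5)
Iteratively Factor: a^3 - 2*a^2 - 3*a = (a)*(a^2 - 2*a - 3) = a*(a + 1)*(a - 3)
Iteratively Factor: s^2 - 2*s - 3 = (s - 3)*(s + 1)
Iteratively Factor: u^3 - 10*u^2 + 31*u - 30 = (u - 3)*(u^2 - 7*u + 10) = (u - 5)*(u - 3)*(u - 2)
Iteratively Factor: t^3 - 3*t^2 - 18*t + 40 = (t - 2)*(t^2 - t - 20) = (t - 2)*(t + 4)*(t - 5)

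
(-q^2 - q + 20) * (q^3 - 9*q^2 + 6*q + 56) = -q^5 + 8*q^4 + 23*q^3 - 242*q^2 + 64*q + 1120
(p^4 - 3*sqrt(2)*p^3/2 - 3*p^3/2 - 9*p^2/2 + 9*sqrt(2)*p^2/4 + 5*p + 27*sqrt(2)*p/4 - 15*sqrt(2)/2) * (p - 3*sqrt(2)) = p^5 - 9*sqrt(2)*p^4/2 - 3*p^4/2 + 9*p^3/2 + 27*sqrt(2)*p^3/4 - 17*p^2/2 + 81*sqrt(2)*p^2/4 - 81*p/2 - 45*sqrt(2)*p/2 + 45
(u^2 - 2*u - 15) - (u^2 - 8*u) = 6*u - 15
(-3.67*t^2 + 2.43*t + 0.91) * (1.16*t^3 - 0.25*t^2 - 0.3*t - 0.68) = -4.2572*t^5 + 3.7363*t^4 + 1.5491*t^3 + 1.5391*t^2 - 1.9254*t - 0.6188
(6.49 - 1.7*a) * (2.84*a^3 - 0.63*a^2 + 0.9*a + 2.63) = -4.828*a^4 + 19.5026*a^3 - 5.6187*a^2 + 1.37*a + 17.0687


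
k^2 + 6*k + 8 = (k + 2)*(k + 4)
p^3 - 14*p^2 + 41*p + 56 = (p - 8)*(p - 7)*(p + 1)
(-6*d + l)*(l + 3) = -6*d*l - 18*d + l^2 + 3*l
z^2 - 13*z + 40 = (z - 8)*(z - 5)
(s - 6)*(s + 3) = s^2 - 3*s - 18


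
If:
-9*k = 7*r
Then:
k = -7*r/9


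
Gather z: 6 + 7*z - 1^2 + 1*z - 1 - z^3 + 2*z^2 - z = -z^3 + 2*z^2 + 7*z + 4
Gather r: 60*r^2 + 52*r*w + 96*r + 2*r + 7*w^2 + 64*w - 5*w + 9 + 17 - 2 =60*r^2 + r*(52*w + 98) + 7*w^2 + 59*w + 24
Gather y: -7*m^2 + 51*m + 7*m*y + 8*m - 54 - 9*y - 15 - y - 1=-7*m^2 + 59*m + y*(7*m - 10) - 70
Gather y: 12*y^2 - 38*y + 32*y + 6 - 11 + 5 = 12*y^2 - 6*y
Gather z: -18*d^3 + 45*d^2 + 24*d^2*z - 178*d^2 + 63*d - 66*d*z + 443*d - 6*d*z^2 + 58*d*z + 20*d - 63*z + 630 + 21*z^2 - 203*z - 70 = -18*d^3 - 133*d^2 + 526*d + z^2*(21 - 6*d) + z*(24*d^2 - 8*d - 266) + 560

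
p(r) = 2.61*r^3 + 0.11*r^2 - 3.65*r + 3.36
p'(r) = 7.83*r^2 + 0.22*r - 3.65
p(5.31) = 377.85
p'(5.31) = 218.29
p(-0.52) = 4.92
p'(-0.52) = -1.65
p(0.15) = 2.82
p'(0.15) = -3.44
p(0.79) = 1.83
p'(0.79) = 1.41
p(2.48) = 34.79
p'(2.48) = 45.05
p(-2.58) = -31.31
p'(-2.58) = 47.90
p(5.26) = 367.04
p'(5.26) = 214.14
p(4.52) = 230.13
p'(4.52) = 157.31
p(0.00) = 3.36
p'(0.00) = -3.65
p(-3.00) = -55.17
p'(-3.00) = 66.16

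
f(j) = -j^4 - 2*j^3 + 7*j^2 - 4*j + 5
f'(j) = -4*j^3 - 6*j^2 + 14*j - 4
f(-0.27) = 6.62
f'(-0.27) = -8.14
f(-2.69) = 52.98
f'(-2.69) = -7.22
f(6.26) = -1772.02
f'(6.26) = -1132.74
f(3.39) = -138.10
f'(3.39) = -181.33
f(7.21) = -3111.91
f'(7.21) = -1714.19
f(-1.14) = 19.93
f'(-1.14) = -21.83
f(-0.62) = 10.50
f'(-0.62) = -14.03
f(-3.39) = 44.85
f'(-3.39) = 35.42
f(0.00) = 5.00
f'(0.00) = -4.00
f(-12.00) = -16219.00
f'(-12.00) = 5876.00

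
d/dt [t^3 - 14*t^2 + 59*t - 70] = 3*t^2 - 28*t + 59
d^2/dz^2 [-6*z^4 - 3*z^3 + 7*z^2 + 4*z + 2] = -72*z^2 - 18*z + 14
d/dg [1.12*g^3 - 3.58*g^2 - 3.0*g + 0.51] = 3.36*g^2 - 7.16*g - 3.0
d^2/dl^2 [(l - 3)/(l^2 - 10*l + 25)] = 2*(l + 1)/(l^4 - 20*l^3 + 150*l^2 - 500*l + 625)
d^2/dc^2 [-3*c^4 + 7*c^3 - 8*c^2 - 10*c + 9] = -36*c^2 + 42*c - 16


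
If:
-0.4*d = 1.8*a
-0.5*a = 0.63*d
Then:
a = 0.00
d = 0.00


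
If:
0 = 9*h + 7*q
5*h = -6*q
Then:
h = 0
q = 0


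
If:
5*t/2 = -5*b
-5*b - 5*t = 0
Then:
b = 0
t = 0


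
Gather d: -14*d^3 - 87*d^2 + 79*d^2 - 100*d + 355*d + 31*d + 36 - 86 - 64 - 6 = -14*d^3 - 8*d^2 + 286*d - 120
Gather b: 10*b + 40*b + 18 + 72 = 50*b + 90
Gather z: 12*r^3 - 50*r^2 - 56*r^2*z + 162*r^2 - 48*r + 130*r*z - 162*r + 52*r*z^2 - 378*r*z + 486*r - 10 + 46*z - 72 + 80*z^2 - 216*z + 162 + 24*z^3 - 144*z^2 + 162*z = 12*r^3 + 112*r^2 + 276*r + 24*z^3 + z^2*(52*r - 64) + z*(-56*r^2 - 248*r - 8) + 80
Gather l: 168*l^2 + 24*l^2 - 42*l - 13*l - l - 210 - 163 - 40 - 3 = 192*l^2 - 56*l - 416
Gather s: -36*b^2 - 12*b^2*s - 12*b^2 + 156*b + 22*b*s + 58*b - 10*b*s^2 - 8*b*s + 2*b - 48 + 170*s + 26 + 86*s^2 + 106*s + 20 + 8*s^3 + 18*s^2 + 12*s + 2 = -48*b^2 + 216*b + 8*s^3 + s^2*(104 - 10*b) + s*(-12*b^2 + 14*b + 288)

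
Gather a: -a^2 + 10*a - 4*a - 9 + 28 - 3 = -a^2 + 6*a + 16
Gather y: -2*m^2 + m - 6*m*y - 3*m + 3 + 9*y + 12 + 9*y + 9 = -2*m^2 - 2*m + y*(18 - 6*m) + 24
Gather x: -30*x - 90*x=-120*x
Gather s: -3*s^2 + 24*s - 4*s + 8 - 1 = -3*s^2 + 20*s + 7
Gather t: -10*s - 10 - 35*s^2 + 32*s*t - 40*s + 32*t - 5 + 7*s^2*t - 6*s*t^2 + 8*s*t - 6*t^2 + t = -35*s^2 - 50*s + t^2*(-6*s - 6) + t*(7*s^2 + 40*s + 33) - 15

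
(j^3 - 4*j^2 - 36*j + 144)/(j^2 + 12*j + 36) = (j^2 - 10*j + 24)/(j + 6)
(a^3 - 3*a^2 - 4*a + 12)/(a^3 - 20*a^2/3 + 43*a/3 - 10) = 3*(a + 2)/(3*a - 5)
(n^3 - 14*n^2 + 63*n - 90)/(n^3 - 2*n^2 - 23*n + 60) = (n^2 - 11*n + 30)/(n^2 + n - 20)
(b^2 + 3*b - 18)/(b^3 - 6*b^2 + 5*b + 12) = (b + 6)/(b^2 - 3*b - 4)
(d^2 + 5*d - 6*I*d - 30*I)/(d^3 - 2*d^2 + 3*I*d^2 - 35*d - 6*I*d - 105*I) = (d - 6*I)/(d^2 + d*(-7 + 3*I) - 21*I)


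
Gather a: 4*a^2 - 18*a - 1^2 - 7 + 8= 4*a^2 - 18*a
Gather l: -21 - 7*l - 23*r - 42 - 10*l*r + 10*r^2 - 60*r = l*(-10*r - 7) + 10*r^2 - 83*r - 63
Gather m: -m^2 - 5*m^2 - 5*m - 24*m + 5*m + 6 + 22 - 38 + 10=-6*m^2 - 24*m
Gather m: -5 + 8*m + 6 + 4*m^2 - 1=4*m^2 + 8*m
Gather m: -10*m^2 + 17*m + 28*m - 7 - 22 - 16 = -10*m^2 + 45*m - 45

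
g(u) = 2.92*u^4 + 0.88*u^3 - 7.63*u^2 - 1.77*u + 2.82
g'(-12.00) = -19621.53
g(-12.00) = 57953.82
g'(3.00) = 291.57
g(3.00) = 189.12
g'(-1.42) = -8.22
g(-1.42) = -0.70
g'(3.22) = 366.42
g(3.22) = 261.30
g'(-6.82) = -3479.97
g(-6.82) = 5697.99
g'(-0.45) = 4.57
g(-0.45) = 2.11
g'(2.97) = 282.19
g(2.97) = 180.51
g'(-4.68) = -1069.77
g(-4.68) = 1154.55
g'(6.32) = 2955.69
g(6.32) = 4567.57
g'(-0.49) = 4.97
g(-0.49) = 1.92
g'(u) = 11.68*u^3 + 2.64*u^2 - 15.26*u - 1.77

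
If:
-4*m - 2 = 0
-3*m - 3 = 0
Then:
No Solution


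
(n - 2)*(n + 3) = n^2 + n - 6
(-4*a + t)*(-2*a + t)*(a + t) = 8*a^3 + 2*a^2*t - 5*a*t^2 + t^3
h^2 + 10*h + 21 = (h + 3)*(h + 7)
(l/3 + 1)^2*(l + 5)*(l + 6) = l^4/9 + 17*l^3/9 + 35*l^2/3 + 31*l + 30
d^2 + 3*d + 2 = (d + 1)*(d + 2)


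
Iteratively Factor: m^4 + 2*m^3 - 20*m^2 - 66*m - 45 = (m + 1)*(m^3 + m^2 - 21*m - 45) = (m - 5)*(m + 1)*(m^2 + 6*m + 9) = (m - 5)*(m + 1)*(m + 3)*(m + 3)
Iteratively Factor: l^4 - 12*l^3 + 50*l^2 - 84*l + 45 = (l - 1)*(l^3 - 11*l^2 + 39*l - 45) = (l - 3)*(l - 1)*(l^2 - 8*l + 15) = (l - 3)^2*(l - 1)*(l - 5)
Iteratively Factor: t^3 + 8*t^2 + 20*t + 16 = (t + 4)*(t^2 + 4*t + 4) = (t + 2)*(t + 4)*(t + 2)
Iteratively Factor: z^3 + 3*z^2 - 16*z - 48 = (z + 4)*(z^2 - z - 12) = (z + 3)*(z + 4)*(z - 4)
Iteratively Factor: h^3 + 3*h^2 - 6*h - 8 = (h + 4)*(h^2 - h - 2) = (h + 1)*(h + 4)*(h - 2)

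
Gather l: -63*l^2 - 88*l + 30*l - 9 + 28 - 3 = -63*l^2 - 58*l + 16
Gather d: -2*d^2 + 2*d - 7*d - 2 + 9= -2*d^2 - 5*d + 7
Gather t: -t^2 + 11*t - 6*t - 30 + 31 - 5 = -t^2 + 5*t - 4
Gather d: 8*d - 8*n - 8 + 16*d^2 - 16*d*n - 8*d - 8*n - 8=16*d^2 - 16*d*n - 16*n - 16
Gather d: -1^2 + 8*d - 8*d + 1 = 0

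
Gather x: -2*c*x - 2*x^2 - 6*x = -2*x^2 + x*(-2*c - 6)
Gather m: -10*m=-10*m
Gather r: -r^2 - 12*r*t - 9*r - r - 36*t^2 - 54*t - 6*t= -r^2 + r*(-12*t - 10) - 36*t^2 - 60*t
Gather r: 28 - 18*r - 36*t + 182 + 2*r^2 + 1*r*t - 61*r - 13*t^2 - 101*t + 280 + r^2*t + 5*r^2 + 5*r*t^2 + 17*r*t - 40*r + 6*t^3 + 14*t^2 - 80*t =r^2*(t + 7) + r*(5*t^2 + 18*t - 119) + 6*t^3 + t^2 - 217*t + 490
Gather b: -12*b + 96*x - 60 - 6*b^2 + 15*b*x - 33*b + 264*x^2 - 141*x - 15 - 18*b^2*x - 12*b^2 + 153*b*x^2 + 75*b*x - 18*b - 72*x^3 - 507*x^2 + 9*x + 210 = b^2*(-18*x - 18) + b*(153*x^2 + 90*x - 63) - 72*x^3 - 243*x^2 - 36*x + 135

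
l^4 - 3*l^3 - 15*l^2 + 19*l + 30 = (l - 5)*(l - 2)*(l + 1)*(l + 3)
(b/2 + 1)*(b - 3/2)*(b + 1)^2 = b^4/2 + 5*b^3/4 - b^2/2 - 11*b/4 - 3/2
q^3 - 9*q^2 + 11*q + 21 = (q - 7)*(q - 3)*(q + 1)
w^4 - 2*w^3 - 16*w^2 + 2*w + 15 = (w - 5)*(w - 1)*(w + 1)*(w + 3)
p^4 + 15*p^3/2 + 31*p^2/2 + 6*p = p*(p + 1/2)*(p + 3)*(p + 4)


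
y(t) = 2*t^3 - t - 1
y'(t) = 6*t^2 - 1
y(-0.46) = -0.73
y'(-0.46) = 0.27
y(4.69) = 200.63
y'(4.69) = 130.98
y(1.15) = 0.89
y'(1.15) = 6.94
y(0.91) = -0.40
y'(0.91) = 3.97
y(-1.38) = -4.88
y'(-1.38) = 10.43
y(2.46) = 26.31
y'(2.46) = 35.31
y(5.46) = 319.08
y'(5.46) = 177.87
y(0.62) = -1.14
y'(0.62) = 1.31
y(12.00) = 3443.00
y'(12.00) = 863.00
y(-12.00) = -3445.00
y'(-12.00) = 863.00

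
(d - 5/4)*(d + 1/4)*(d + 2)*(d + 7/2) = d^4 + 9*d^3/2 + 19*d^2/16 - 279*d/32 - 35/16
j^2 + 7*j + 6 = (j + 1)*(j + 6)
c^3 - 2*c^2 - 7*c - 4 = (c - 4)*(c + 1)^2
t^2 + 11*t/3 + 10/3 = (t + 5/3)*(t + 2)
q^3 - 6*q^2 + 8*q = q*(q - 4)*(q - 2)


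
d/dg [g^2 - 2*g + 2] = 2*g - 2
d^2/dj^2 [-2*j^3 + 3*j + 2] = -12*j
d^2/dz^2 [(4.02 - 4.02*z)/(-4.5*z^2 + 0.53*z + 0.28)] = ((40.4412 - 108.54*z)*(-4.5*z^2 + 0.53*z + 0.28) - 4.02*(z - 1)*(9.0*z - 0.53)*(18.0*z - 1.06))/(-4.5*z^2 + 0.53*z + 0.28)^3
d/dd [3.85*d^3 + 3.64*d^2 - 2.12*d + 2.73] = 11.55*d^2 + 7.28*d - 2.12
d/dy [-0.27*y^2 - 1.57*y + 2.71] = -0.54*y - 1.57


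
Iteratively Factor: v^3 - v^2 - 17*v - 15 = (v + 1)*(v^2 - 2*v - 15) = (v + 1)*(v + 3)*(v - 5)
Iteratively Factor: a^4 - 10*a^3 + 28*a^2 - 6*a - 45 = (a - 3)*(a^3 - 7*a^2 + 7*a + 15) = (a - 3)*(a + 1)*(a^2 - 8*a + 15) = (a - 3)^2*(a + 1)*(a - 5)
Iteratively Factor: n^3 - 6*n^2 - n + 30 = (n + 2)*(n^2 - 8*n + 15) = (n - 5)*(n + 2)*(n - 3)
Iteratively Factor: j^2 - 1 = (j + 1)*(j - 1)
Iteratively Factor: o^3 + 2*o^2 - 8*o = (o - 2)*(o^2 + 4*o) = (o - 2)*(o + 4)*(o)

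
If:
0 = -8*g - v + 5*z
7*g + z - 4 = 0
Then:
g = 4/7 - z/7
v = 43*z/7 - 32/7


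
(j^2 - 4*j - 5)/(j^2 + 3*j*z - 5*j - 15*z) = (j + 1)/(j + 3*z)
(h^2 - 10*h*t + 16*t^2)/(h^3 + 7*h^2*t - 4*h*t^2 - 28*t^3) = (h - 8*t)/(h^2 + 9*h*t + 14*t^2)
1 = 1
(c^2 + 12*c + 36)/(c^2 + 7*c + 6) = (c + 6)/(c + 1)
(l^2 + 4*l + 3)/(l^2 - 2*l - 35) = (l^2 + 4*l + 3)/(l^2 - 2*l - 35)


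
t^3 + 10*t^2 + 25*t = t*(t + 5)^2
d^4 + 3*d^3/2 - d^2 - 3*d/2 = d*(d - 1)*(d + 1)*(d + 3/2)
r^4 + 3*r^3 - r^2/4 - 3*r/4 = r*(r - 1/2)*(r + 1/2)*(r + 3)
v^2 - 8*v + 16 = (v - 4)^2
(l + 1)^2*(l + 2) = l^3 + 4*l^2 + 5*l + 2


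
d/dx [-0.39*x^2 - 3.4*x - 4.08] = -0.78*x - 3.4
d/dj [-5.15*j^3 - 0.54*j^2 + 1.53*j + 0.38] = -15.45*j^2 - 1.08*j + 1.53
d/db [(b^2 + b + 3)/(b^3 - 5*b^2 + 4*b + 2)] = (-b^4 - 2*b^3 + 34*b - 10)/(b^6 - 10*b^5 + 33*b^4 - 36*b^3 - 4*b^2 + 16*b + 4)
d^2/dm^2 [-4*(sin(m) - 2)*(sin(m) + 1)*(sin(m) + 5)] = -25*sin(m) - 9*sin(3*m) - 32*cos(2*m)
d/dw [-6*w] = -6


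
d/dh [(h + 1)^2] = 2*h + 2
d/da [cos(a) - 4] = -sin(a)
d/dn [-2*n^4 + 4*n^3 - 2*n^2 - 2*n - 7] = -8*n^3 + 12*n^2 - 4*n - 2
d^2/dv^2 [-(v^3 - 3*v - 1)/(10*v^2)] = 3*(v + 1)/(5*v^4)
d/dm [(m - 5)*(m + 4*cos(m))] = m + (5 - m)*(4*sin(m) - 1) + 4*cos(m)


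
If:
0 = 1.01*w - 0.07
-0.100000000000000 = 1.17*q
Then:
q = -0.09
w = 0.07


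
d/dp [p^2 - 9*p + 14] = 2*p - 9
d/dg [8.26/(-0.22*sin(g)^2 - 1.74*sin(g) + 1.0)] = (3.6344*sin(g) + 14.3724)*cos(g)/(0.22*sin(g)^2 + 1.74*sin(g) - 1.0)^2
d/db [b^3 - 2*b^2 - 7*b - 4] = 3*b^2 - 4*b - 7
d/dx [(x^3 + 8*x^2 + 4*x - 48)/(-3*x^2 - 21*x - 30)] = (-x^4 - 14*x^3 - 82*x^2 - 256*x - 376)/(3*(x^4 + 14*x^3 + 69*x^2 + 140*x + 100))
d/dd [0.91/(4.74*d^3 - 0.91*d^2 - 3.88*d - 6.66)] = (-12.9402*d^2 + 1.6562*d + 3.5308)/(-4.74*d^3 + 0.91*d^2 + 3.88*d + 6.66)^2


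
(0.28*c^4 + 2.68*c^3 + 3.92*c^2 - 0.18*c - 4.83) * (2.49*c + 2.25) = 0.6972*c^5 + 7.3032*c^4 + 15.7908*c^3 + 8.3718*c^2 - 12.4317*c - 10.8675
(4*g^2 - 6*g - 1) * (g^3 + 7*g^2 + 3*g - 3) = 4*g^5 + 22*g^4 - 31*g^3 - 37*g^2 + 15*g + 3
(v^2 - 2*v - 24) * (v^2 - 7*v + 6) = v^4 - 9*v^3 - 4*v^2 + 156*v - 144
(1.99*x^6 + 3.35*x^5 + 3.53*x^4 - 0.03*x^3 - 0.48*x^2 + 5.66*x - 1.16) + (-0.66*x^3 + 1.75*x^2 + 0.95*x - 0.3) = 1.99*x^6 + 3.35*x^5 + 3.53*x^4 - 0.69*x^3 + 1.27*x^2 + 6.61*x - 1.46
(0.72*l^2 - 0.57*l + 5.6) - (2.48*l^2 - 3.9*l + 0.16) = -1.76*l^2 + 3.33*l + 5.44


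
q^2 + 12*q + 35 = (q + 5)*(q + 7)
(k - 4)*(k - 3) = k^2 - 7*k + 12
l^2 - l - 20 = (l - 5)*(l + 4)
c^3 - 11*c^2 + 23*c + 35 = (c - 7)*(c - 5)*(c + 1)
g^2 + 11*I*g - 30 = (g + 5*I)*(g + 6*I)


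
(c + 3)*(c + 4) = c^2 + 7*c + 12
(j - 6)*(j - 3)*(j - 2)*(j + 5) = j^4 - 6*j^3 - 19*j^2 + 144*j - 180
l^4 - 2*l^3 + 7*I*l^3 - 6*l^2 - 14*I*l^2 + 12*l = l*(l - 2)*(l + I)*(l + 6*I)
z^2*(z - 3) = z^3 - 3*z^2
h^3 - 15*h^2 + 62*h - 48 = (h - 8)*(h - 6)*(h - 1)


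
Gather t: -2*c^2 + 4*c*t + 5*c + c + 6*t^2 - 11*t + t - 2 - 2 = -2*c^2 + 6*c + 6*t^2 + t*(4*c - 10) - 4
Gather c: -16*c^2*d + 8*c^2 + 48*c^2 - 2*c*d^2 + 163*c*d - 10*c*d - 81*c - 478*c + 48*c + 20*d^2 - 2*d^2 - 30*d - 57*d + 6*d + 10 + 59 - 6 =c^2*(56 - 16*d) + c*(-2*d^2 + 153*d - 511) + 18*d^2 - 81*d + 63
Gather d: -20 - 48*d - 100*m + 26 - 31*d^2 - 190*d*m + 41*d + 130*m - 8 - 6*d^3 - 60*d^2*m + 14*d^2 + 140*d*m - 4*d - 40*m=-6*d^3 + d^2*(-60*m - 17) + d*(-50*m - 11) - 10*m - 2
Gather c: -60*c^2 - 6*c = -60*c^2 - 6*c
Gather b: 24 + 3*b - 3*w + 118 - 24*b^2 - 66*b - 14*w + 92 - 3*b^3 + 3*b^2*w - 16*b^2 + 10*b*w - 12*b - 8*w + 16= -3*b^3 + b^2*(3*w - 40) + b*(10*w - 75) - 25*w + 250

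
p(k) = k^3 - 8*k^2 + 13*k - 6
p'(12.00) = 253.00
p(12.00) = 726.00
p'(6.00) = 25.00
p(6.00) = 0.00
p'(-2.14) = 60.98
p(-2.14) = -80.26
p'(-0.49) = 21.56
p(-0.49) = -14.41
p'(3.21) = -7.45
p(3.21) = -13.63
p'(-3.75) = 115.19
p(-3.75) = -219.98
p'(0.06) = 12.05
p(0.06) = -5.25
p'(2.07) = -7.27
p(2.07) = -4.50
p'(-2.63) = 75.83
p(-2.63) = -113.72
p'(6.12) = 27.44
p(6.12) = 3.15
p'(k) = 3*k^2 - 16*k + 13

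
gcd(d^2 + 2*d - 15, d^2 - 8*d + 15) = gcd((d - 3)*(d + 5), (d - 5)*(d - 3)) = d - 3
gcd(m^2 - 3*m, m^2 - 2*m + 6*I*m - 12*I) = 1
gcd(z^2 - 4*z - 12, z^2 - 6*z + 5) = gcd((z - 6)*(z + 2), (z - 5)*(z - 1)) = 1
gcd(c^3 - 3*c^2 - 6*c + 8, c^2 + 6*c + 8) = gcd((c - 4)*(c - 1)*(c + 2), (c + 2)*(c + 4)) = c + 2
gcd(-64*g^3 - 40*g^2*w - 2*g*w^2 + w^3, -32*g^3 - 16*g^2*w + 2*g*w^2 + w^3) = 8*g^2 + 6*g*w + w^2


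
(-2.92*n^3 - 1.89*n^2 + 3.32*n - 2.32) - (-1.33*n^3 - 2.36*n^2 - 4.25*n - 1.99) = -1.59*n^3 + 0.47*n^2 + 7.57*n - 0.33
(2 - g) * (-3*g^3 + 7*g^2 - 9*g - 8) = 3*g^4 - 13*g^3 + 23*g^2 - 10*g - 16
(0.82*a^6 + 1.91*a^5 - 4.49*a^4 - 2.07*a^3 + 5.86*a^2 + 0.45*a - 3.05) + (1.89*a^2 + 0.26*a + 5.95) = 0.82*a^6 + 1.91*a^5 - 4.49*a^4 - 2.07*a^3 + 7.75*a^2 + 0.71*a + 2.9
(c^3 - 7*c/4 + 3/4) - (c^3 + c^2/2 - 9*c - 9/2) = -c^2/2 + 29*c/4 + 21/4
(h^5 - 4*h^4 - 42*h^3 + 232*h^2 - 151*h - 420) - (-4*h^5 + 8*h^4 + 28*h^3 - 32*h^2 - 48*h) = 5*h^5 - 12*h^4 - 70*h^3 + 264*h^2 - 103*h - 420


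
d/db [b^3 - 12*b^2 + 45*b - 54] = 3*b^2 - 24*b + 45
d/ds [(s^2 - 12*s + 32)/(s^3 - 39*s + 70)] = (2*(s - 6)*(s^3 - 39*s + 70) - 3*(s^2 - 13)*(s^2 - 12*s + 32))/(s^3 - 39*s + 70)^2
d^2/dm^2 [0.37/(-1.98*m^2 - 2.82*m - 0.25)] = (2.901096*m^2 + 4.131864*m - 0.37*(3.96*m + 2.82)*(7.92*m + 5.64) + 0.3663)/(1.98*m^2 + 2.82*m + 0.25)^3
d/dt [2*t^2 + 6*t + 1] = 4*t + 6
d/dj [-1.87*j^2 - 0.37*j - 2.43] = -3.74*j - 0.37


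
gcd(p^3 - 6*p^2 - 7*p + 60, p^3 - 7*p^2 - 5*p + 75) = p^2 - 2*p - 15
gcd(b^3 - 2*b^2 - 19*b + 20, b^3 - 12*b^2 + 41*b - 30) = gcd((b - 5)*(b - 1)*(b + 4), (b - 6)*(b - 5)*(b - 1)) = b^2 - 6*b + 5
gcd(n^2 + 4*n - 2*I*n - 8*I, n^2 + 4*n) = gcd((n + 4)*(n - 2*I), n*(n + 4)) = n + 4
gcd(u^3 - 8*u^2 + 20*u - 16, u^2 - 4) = u - 2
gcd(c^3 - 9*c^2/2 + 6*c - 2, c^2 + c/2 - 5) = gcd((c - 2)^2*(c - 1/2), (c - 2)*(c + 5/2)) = c - 2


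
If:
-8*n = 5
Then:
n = -5/8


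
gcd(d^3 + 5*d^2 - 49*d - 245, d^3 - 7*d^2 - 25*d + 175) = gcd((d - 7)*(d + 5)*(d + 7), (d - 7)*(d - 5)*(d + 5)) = d^2 - 2*d - 35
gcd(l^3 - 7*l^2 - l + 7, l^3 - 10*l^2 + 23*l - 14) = l^2 - 8*l + 7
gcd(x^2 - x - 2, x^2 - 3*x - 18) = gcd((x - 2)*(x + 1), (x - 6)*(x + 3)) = 1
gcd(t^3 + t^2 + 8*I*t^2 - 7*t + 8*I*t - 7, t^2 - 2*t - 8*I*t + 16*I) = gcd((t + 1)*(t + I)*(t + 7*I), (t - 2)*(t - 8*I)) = 1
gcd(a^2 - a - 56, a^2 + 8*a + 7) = a + 7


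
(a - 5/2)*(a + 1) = a^2 - 3*a/2 - 5/2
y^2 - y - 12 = (y - 4)*(y + 3)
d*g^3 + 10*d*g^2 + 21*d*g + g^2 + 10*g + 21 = (g + 3)*(g + 7)*(d*g + 1)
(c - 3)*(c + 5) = c^2 + 2*c - 15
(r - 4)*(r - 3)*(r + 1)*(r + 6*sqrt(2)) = r^4 - 6*r^3 + 6*sqrt(2)*r^3 - 36*sqrt(2)*r^2 + 5*r^2 + 12*r + 30*sqrt(2)*r + 72*sqrt(2)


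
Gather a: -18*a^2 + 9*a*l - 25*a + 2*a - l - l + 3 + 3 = -18*a^2 + a*(9*l - 23) - 2*l + 6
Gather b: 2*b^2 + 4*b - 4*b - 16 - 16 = 2*b^2 - 32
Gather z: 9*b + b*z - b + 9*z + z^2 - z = 8*b + z^2 + z*(b + 8)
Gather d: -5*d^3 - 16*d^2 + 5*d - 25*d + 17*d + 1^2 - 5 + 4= -5*d^3 - 16*d^2 - 3*d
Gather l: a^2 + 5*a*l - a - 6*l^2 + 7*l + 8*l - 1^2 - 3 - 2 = a^2 - a - 6*l^2 + l*(5*a + 15) - 6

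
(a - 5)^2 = a^2 - 10*a + 25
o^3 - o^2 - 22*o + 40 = (o - 4)*(o - 2)*(o + 5)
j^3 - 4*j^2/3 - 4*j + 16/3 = (j - 2)*(j - 4/3)*(j + 2)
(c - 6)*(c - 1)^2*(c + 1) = c^4 - 7*c^3 + 5*c^2 + 7*c - 6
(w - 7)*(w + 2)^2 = w^3 - 3*w^2 - 24*w - 28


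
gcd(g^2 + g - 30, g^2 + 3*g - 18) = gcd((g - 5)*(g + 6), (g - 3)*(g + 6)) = g + 6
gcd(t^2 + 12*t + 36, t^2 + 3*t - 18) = t + 6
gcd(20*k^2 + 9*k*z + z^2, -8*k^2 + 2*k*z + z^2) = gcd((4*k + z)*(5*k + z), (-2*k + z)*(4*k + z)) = 4*k + z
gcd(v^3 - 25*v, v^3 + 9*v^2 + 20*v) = v^2 + 5*v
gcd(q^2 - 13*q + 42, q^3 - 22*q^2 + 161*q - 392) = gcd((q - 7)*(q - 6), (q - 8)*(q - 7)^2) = q - 7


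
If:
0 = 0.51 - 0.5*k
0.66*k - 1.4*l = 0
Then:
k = 1.02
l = 0.48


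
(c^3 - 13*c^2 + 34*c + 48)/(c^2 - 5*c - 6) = c - 8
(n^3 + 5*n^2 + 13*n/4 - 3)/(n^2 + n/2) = (4*n^3 + 20*n^2 + 13*n - 12)/(2*n*(2*n + 1))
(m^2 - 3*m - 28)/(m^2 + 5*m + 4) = (m - 7)/(m + 1)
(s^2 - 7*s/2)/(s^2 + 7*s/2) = (2*s - 7)/(2*s + 7)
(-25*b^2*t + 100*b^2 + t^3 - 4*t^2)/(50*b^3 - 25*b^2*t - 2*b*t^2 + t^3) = (t - 4)/(-2*b + t)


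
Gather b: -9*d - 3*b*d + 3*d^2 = -3*b*d + 3*d^2 - 9*d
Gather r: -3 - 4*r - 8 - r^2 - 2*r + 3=-r^2 - 6*r - 8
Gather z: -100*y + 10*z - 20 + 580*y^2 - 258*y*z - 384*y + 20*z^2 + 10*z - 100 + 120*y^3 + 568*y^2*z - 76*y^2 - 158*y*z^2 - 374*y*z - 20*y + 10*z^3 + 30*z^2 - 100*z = 120*y^3 + 504*y^2 - 504*y + 10*z^3 + z^2*(50 - 158*y) + z*(568*y^2 - 632*y - 80) - 120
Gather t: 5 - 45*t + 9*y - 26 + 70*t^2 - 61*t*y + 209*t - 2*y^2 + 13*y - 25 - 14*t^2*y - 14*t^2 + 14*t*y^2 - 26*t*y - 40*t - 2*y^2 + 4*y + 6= t^2*(56 - 14*y) + t*(14*y^2 - 87*y + 124) - 4*y^2 + 26*y - 40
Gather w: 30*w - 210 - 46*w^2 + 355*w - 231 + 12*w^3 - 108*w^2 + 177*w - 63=12*w^3 - 154*w^2 + 562*w - 504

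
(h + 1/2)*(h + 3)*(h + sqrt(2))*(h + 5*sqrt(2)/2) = h^4 + 7*h^3/2 + 7*sqrt(2)*h^3/2 + 13*h^2/2 + 49*sqrt(2)*h^2/4 + 21*sqrt(2)*h/4 + 35*h/2 + 15/2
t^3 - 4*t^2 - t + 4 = (t - 4)*(t - 1)*(t + 1)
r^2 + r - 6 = (r - 2)*(r + 3)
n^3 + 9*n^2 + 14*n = n*(n + 2)*(n + 7)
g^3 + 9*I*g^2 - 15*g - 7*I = (g + I)^2*(g + 7*I)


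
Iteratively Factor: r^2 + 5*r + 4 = (r + 1)*(r + 4)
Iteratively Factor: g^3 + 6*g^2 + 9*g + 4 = (g + 1)*(g^2 + 5*g + 4) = (g + 1)*(g + 4)*(g + 1)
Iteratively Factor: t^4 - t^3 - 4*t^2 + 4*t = (t - 1)*(t^3 - 4*t) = (t - 2)*(t - 1)*(t^2 + 2*t) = t*(t - 2)*(t - 1)*(t + 2)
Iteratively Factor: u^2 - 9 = (u + 3)*(u - 3)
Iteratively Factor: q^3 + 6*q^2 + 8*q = (q + 4)*(q^2 + 2*q) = (q + 2)*(q + 4)*(q)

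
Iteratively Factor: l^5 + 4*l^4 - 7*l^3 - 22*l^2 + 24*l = (l + 4)*(l^4 - 7*l^2 + 6*l) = (l - 1)*(l + 4)*(l^3 + l^2 - 6*l) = (l - 1)*(l + 3)*(l + 4)*(l^2 - 2*l) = l*(l - 1)*(l + 3)*(l + 4)*(l - 2)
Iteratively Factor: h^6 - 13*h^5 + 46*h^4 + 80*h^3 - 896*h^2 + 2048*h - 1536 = (h + 4)*(h^5 - 17*h^4 + 114*h^3 - 376*h^2 + 608*h - 384) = (h - 4)*(h + 4)*(h^4 - 13*h^3 + 62*h^2 - 128*h + 96) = (h - 4)*(h - 2)*(h + 4)*(h^3 - 11*h^2 + 40*h - 48) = (h - 4)^2*(h - 2)*(h + 4)*(h^2 - 7*h + 12) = (h - 4)^3*(h - 2)*(h + 4)*(h - 3)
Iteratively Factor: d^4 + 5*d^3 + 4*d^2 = (d + 1)*(d^3 + 4*d^2) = (d + 1)*(d + 4)*(d^2) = d*(d + 1)*(d + 4)*(d)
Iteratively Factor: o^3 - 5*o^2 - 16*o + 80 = (o - 4)*(o^2 - o - 20) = (o - 4)*(o + 4)*(o - 5)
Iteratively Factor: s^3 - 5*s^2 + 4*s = (s - 1)*(s^2 - 4*s) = (s - 4)*(s - 1)*(s)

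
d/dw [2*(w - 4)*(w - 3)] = 4*w - 14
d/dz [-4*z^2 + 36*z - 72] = 36 - 8*z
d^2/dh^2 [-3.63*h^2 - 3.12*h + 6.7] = -7.26000000000000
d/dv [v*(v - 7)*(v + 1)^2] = 4*v^3 - 15*v^2 - 26*v - 7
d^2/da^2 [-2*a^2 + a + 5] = -4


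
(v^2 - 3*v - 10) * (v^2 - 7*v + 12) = v^4 - 10*v^3 + 23*v^2 + 34*v - 120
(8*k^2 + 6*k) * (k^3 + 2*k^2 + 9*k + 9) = 8*k^5 + 22*k^4 + 84*k^3 + 126*k^2 + 54*k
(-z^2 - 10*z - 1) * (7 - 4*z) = 4*z^3 + 33*z^2 - 66*z - 7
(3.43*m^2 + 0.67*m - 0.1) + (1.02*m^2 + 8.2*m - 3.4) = 4.45*m^2 + 8.87*m - 3.5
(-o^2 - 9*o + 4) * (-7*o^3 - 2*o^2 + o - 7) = 7*o^5 + 65*o^4 - 11*o^3 - 10*o^2 + 67*o - 28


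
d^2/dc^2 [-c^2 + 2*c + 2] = -2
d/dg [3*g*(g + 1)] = 6*g + 3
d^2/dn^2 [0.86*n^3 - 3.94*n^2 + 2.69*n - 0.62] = 5.16*n - 7.88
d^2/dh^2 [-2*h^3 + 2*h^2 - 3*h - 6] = 4 - 12*h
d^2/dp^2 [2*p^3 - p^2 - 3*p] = 12*p - 2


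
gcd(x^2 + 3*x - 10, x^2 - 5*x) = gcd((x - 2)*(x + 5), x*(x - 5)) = 1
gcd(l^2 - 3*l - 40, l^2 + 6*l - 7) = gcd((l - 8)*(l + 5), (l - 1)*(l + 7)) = 1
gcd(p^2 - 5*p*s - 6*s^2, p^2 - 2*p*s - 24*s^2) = p - 6*s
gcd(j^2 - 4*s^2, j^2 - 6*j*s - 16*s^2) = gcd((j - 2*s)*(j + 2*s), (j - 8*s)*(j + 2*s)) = j + 2*s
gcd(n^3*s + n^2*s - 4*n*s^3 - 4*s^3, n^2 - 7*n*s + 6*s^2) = 1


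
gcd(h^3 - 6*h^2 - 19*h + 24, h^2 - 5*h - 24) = h^2 - 5*h - 24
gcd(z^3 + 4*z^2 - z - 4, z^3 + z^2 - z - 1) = z^2 - 1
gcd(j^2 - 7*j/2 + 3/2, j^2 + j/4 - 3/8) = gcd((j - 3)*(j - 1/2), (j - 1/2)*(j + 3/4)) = j - 1/2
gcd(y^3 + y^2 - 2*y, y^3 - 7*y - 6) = y + 2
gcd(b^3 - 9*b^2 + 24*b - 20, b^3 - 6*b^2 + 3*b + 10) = b^2 - 7*b + 10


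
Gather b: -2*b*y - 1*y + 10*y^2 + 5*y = -2*b*y + 10*y^2 + 4*y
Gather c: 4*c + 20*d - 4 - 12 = 4*c + 20*d - 16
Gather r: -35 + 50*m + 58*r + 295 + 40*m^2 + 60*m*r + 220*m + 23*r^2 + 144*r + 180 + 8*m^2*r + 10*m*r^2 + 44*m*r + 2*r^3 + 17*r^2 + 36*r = 40*m^2 + 270*m + 2*r^3 + r^2*(10*m + 40) + r*(8*m^2 + 104*m + 238) + 440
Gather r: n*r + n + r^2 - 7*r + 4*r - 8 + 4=n + r^2 + r*(n - 3) - 4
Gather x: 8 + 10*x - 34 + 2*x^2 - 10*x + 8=2*x^2 - 18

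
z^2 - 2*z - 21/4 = (z - 7/2)*(z + 3/2)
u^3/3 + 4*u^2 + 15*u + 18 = (u/3 + 1)*(u + 3)*(u + 6)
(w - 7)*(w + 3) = w^2 - 4*w - 21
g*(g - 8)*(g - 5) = g^3 - 13*g^2 + 40*g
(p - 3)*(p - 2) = p^2 - 5*p + 6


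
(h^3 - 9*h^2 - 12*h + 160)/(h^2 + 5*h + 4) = (h^2 - 13*h + 40)/(h + 1)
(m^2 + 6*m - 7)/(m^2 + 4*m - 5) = (m + 7)/(m + 5)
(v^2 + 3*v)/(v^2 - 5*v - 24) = v/(v - 8)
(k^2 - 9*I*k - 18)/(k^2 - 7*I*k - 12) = (k - 6*I)/(k - 4*I)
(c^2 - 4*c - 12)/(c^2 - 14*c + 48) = (c + 2)/(c - 8)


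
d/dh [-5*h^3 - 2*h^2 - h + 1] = -15*h^2 - 4*h - 1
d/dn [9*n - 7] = 9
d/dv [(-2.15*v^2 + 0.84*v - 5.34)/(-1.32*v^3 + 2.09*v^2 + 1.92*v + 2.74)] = (-2.838*v^4 + 2.2176*v^3 - 27.03*v^2 + 10.5392*v + 12.5544)/(1.7424*v^6 - 5.5176*v^5 - 0.700700000000001*v^4 + 0.791999999999998*v^3 + 15.1396*v^2 + 10.5216*v + 7.5076)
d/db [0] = 0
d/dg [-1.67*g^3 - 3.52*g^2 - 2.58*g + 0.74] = -5.01*g^2 - 7.04*g - 2.58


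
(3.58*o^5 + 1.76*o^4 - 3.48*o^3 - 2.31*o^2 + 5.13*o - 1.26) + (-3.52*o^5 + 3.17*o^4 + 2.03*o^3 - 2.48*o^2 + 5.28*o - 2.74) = 0.0600000000000001*o^5 + 4.93*o^4 - 1.45*o^3 - 4.79*o^2 + 10.41*o - 4.0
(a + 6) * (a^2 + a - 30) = a^3 + 7*a^2 - 24*a - 180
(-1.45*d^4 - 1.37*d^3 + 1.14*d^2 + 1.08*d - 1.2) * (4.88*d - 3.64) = -7.076*d^5 - 1.4076*d^4 + 10.55*d^3 + 1.1208*d^2 - 9.7872*d + 4.368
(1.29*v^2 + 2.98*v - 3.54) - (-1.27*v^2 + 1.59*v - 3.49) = 2.56*v^2 + 1.39*v - 0.0499999999999998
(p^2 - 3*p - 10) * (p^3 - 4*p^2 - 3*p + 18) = p^5 - 7*p^4 - p^3 + 67*p^2 - 24*p - 180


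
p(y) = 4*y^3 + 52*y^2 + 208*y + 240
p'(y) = 12*y^2 + 104*y + 208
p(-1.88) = 6.17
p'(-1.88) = 54.89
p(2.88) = 1365.90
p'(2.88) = 607.05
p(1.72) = 771.95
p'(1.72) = 422.38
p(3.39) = 1698.54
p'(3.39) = 698.47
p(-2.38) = -14.42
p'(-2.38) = 28.45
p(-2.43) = -15.78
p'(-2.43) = 26.14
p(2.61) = 1208.23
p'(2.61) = 561.19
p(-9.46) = -460.48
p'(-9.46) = 298.06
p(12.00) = 17136.00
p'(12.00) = 3184.00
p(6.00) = 4224.00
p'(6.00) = 1264.00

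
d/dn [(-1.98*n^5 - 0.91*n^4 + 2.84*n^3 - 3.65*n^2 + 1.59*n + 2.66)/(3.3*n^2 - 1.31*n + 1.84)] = (-19.602*n^6 + 4.3692*n^5 - 5.2677*n^4 - 14.1384*n^3 + 15.2113*n^2 - 30.988*n + 6.4102)/(10.89*n^4 - 8.646*n^3 + 13.8601*n^2 - 4.8208*n + 3.3856)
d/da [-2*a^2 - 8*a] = -4*a - 8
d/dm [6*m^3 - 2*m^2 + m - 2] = 18*m^2 - 4*m + 1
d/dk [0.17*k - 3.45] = 0.170000000000000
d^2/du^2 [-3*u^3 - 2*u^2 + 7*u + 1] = -18*u - 4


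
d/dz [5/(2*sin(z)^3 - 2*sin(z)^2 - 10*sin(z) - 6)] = 5*(5 - 3*sin(z))*cos(z)/(2*(sin(z) - 3)^2*(sin(z) + 1)^3)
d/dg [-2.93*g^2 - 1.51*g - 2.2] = -5.86*g - 1.51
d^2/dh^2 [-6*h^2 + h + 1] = -12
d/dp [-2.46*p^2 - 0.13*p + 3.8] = -4.92*p - 0.13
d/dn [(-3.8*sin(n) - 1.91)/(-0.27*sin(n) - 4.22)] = 15.5203*cos(n)/(0.27*sin(n) + 4.22)^2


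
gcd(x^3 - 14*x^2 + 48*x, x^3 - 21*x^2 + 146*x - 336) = x^2 - 14*x + 48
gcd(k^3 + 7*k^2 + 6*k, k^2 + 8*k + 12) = k + 6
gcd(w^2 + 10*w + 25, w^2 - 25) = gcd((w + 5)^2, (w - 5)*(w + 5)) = w + 5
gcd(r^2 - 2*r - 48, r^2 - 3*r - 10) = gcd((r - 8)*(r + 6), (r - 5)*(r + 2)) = 1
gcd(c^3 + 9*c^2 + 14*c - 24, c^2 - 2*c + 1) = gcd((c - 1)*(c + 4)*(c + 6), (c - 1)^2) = c - 1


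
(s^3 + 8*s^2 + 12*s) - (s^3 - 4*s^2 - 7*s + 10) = 12*s^2 + 19*s - 10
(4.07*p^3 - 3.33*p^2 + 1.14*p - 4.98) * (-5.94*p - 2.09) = -24.1758*p^4 + 11.2739*p^3 + 0.188099999999999*p^2 + 27.1986*p + 10.4082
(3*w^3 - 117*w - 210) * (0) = 0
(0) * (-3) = 0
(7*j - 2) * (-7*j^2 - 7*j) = -49*j^3 - 35*j^2 + 14*j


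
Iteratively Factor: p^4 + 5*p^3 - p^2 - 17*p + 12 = (p + 3)*(p^3 + 2*p^2 - 7*p + 4) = (p + 3)*(p + 4)*(p^2 - 2*p + 1) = (p - 1)*(p + 3)*(p + 4)*(p - 1)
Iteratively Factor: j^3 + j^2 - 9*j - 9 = (j - 3)*(j^2 + 4*j + 3) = (j - 3)*(j + 3)*(j + 1)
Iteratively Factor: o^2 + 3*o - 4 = (o - 1)*(o + 4)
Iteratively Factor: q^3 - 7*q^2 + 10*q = (q)*(q^2 - 7*q + 10) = q*(q - 2)*(q - 5)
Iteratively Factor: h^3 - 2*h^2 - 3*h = (h + 1)*(h^2 - 3*h) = h*(h + 1)*(h - 3)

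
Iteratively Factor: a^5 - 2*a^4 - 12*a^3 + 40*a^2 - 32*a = (a + 4)*(a^4 - 6*a^3 + 12*a^2 - 8*a) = (a - 2)*(a + 4)*(a^3 - 4*a^2 + 4*a) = (a - 2)^2*(a + 4)*(a^2 - 2*a) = (a - 2)^3*(a + 4)*(a)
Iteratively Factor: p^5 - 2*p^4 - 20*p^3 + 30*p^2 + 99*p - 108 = (p - 1)*(p^4 - p^3 - 21*p^2 + 9*p + 108) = (p - 4)*(p - 1)*(p^3 + 3*p^2 - 9*p - 27) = (p - 4)*(p - 1)*(p + 3)*(p^2 - 9) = (p - 4)*(p - 3)*(p - 1)*(p + 3)*(p + 3)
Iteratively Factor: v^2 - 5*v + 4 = (v - 1)*(v - 4)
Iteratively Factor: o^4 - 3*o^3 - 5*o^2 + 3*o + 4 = (o - 4)*(o^3 + o^2 - o - 1) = (o - 4)*(o - 1)*(o^2 + 2*o + 1) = (o - 4)*(o - 1)*(o + 1)*(o + 1)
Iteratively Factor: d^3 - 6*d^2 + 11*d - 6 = (d - 3)*(d^2 - 3*d + 2) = (d - 3)*(d - 2)*(d - 1)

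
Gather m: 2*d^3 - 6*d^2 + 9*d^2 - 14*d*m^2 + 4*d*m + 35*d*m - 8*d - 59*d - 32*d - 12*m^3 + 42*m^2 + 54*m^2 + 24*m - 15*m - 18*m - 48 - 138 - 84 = 2*d^3 + 3*d^2 - 99*d - 12*m^3 + m^2*(96 - 14*d) + m*(39*d - 9) - 270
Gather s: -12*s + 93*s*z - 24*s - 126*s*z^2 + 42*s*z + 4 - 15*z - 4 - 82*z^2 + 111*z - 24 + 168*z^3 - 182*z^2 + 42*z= s*(-126*z^2 + 135*z - 36) + 168*z^3 - 264*z^2 + 138*z - 24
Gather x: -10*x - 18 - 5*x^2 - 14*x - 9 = -5*x^2 - 24*x - 27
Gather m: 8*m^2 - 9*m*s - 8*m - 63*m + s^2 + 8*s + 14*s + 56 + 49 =8*m^2 + m*(-9*s - 71) + s^2 + 22*s + 105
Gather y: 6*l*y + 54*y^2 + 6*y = 54*y^2 + y*(6*l + 6)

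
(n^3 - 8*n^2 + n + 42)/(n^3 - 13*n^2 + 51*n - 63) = (n + 2)/(n - 3)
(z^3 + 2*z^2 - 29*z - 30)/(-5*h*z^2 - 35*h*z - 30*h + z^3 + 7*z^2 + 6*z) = (z - 5)/(-5*h + z)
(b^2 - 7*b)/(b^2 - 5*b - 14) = b/(b + 2)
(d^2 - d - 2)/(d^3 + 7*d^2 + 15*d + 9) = (d - 2)/(d^2 + 6*d + 9)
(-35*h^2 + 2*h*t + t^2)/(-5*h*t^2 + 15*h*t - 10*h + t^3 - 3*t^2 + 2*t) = (7*h + t)/(t^2 - 3*t + 2)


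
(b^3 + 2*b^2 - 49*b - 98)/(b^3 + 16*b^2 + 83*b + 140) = (b^2 - 5*b - 14)/(b^2 + 9*b + 20)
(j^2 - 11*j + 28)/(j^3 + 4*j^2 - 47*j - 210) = (j - 4)/(j^2 + 11*j + 30)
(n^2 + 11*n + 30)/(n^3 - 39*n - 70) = (n + 6)/(n^2 - 5*n - 14)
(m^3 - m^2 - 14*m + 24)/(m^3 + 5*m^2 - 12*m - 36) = (m^2 + 2*m - 8)/(m^2 + 8*m + 12)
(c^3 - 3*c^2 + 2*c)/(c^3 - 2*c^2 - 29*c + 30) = c*(c - 2)/(c^2 - c - 30)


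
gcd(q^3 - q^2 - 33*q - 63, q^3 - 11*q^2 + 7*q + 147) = q^2 - 4*q - 21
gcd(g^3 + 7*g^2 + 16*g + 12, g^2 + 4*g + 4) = g^2 + 4*g + 4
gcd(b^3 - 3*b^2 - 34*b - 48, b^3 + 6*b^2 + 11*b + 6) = b^2 + 5*b + 6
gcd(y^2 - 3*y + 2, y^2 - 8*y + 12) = y - 2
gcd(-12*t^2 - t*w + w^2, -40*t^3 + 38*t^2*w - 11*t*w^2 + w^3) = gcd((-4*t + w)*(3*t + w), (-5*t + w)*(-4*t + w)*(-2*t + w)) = 4*t - w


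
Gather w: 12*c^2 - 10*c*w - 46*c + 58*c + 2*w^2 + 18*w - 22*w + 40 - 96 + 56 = 12*c^2 + 12*c + 2*w^2 + w*(-10*c - 4)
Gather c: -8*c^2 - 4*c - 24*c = -8*c^2 - 28*c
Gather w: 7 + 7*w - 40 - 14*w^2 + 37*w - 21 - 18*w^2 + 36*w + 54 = -32*w^2 + 80*w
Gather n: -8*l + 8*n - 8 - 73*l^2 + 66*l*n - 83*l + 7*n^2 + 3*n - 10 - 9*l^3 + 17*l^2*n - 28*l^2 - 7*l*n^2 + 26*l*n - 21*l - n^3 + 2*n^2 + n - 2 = -9*l^3 - 101*l^2 - 112*l - n^3 + n^2*(9 - 7*l) + n*(17*l^2 + 92*l + 12) - 20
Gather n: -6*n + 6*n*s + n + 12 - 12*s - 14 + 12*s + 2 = n*(6*s - 5)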